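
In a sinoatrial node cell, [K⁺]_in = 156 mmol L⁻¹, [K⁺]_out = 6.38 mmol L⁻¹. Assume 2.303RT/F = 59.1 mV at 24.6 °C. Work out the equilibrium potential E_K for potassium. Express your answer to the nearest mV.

-82 mV

E = (59.1/z) · log₁₀([K⁺]_out/[K⁺]_in) with z = +1.
= (59.1/1) · log₁₀(6.38/156) = 59.10 · log₁₀(0.0409)
= 59.10 · (-1.3883) = -82.05 mV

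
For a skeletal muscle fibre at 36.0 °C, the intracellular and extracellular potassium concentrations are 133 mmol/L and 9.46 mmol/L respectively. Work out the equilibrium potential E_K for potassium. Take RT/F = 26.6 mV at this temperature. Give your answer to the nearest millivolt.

-70 mV

E = (26.6/z) · ln([K⁺]_out/[K⁺]_in) with z = +1.
= (26.6/1) · ln(9.46/133) = 26.60 · ln(0.07113)
= 26.60 · (-2.6433) = -70.31 mV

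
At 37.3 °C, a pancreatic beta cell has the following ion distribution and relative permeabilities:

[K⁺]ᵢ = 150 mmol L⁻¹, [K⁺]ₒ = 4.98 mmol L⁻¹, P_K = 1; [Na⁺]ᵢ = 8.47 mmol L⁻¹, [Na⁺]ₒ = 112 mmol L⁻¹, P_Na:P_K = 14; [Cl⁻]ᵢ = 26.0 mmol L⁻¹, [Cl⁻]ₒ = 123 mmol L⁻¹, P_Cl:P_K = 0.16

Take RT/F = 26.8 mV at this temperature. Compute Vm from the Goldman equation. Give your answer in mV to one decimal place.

Vm = 26.8 · ln[(Σ P·[cation]ₒ + Σ P·[anion]ᵢ) / (Σ P·[cation]ᵢ + Σ P·[anion]ₒ)]
Numerator = 1×4.98 + 14×112 + 0.16×26.0 = 1577
Denominator = 1×150 + 14×8.47 + 0.16×123 = 288.3
Vm = 26.8 · ln(5.4712) = 26.8 × (1.6995) = 45.55 mV

45.5 mV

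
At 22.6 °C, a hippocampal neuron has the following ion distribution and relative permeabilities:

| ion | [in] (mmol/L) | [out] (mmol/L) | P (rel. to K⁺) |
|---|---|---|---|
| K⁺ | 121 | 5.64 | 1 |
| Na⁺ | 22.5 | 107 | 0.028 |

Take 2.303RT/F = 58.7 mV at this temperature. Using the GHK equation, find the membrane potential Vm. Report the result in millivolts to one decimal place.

-67.4 mV

Vm = 58.7 · log₁₀[(Σ P·[cation]ₒ + Σ P·[anion]ᵢ) / (Σ P·[cation]ᵢ + Σ P·[anion]ₒ)]
Numerator = 1×5.64 + 0.028×107 = 8.636
Denominator = 1×121 + 0.028×22.5 = 121.6
Vm = 58.7 · log₁₀(0.071002) = 58.7 × (-1.1487) = -67.43 mV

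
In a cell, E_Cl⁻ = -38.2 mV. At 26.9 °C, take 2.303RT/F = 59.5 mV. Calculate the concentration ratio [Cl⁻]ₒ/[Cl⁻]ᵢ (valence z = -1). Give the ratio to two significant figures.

log₁₀([out]/[in]) = E·z/(59.5) = -38.2 × -1 / 59.5 = 0.6420
[out]/[in] = 10^(0.6420) = 4.385

4.4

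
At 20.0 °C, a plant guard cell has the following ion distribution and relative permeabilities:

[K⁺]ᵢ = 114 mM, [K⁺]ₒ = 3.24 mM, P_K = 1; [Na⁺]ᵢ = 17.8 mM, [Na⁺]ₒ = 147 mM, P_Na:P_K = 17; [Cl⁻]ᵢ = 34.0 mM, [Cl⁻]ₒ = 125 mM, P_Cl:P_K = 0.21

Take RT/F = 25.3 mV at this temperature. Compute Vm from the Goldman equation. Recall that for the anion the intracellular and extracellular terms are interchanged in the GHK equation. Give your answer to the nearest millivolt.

Vm = 25.3 · ln[(Σ P·[cation]ₒ + Σ P·[anion]ᵢ) / (Σ P·[cation]ᵢ + Σ P·[anion]ₒ)]
Numerator = 1×3.24 + 17×147 + 0.21×34.0 = 2509
Denominator = 1×114 + 17×17.8 + 0.21×125 = 442.9
Vm = 25.3 · ln(5.6664) = 25.3 × (1.7346) = 43.88 mV

44 mV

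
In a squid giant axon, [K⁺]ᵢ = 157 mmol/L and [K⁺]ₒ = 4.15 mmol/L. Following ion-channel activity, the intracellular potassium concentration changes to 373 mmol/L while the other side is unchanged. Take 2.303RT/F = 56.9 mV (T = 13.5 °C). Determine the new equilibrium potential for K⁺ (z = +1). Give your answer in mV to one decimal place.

-111.2 mV

After the shift: [K⁺]_out = 4.15, [K⁺]_in = 373 mmol/L.
E_new = (56.9/1)·log₁₀(4.15/373) = 56.90 · (-1.9537) = -111.16 mV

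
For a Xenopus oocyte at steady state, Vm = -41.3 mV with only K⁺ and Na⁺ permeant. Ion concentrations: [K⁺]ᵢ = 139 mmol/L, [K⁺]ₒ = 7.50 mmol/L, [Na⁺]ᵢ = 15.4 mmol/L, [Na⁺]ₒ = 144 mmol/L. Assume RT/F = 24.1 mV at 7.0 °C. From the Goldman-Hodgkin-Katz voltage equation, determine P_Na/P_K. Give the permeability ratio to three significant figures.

Let α = P_Na/P_K. GHK: Vm = 24.1·ln[(Kₒ + α·Naₒ)/(Kᵢ + α·Naᵢ)].
e^(Vm/24.1) = e^(-41.3/24.1) = 0.1802
So 0.1802·(Kᵢ + α·Naᵢ) = Kₒ + α·Naₒ → α = (0.1802·139.0 − 7.5) / (144.0 − 0.1802·15.4)
α = (25.05 − 7.5) / (144.0 − 2.775) = 17.55/141.2 = 0.1243

0.124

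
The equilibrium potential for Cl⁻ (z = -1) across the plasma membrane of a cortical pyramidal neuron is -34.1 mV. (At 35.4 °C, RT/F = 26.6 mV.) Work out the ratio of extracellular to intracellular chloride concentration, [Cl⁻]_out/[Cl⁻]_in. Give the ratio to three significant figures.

ln([out]/[in]) = E·z/(26.6) = -34.1 × -1 / 26.6 = 1.2820
[out]/[in] = e^(1.2820) = 3.604

3.60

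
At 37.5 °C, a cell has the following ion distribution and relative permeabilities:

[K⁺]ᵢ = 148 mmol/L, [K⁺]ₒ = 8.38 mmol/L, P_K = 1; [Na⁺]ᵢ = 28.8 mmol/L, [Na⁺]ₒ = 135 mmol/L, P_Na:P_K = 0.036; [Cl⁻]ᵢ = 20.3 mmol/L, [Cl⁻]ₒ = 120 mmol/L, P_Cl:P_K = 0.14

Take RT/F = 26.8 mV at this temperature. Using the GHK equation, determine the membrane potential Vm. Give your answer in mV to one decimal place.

Vm = 26.8 · ln[(Σ P·[cation]ₒ + Σ P·[anion]ᵢ) / (Σ P·[cation]ᵢ + Σ P·[anion]ₒ)]
Numerator = 1×8.38 + 0.036×135 + 0.14×20.3 = 16.08
Denominator = 1×148 + 0.036×28.8 + 0.14×120 = 165.8
Vm = 26.8 · ln(0.096975) = 26.8 × (-2.3333) = -62.53 mV

-62.5 mV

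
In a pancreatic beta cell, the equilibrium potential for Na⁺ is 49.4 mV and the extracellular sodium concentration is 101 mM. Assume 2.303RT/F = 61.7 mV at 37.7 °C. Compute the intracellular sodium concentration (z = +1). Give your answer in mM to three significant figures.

Nernst: E = (61.7/1) · log₁₀([out]/[in]), so log₁₀([out]/[in]) = 49.4 × 1 / 61.7 = 0.8006.
[out]/[in] = 10^(0.8006) = 6.319.
[in] = 101 / 6.319 = 15.98 mM.

16.0 mM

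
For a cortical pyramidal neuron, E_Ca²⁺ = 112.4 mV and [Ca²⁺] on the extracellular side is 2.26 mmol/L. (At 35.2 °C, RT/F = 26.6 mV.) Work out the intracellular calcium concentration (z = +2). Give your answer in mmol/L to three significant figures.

0.000483 mmol/L

Nernst: E = (26.6/2) · ln([out]/[in]), so ln([out]/[in]) = 112.4 × 2 / 26.6 = 8.4511.
[out]/[in] = e^(8.4511) = 4680.
[in] = 2.26 / 4680 = 0.0004829 mmol/L.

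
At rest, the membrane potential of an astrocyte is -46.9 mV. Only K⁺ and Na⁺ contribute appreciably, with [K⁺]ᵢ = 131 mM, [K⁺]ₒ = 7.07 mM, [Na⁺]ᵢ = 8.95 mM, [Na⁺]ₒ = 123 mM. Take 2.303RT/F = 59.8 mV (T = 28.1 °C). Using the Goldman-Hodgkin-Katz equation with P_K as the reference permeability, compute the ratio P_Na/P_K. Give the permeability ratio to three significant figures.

Let α = P_Na/P_K. GHK: Vm = 59.8·log₁₀[(Kₒ + α·Naₒ)/(Kᵢ + α·Naᵢ)].
10^(Vm/59.8) = 10^(-46.9/59.8) = 0.16433
So 0.16433·(Kᵢ + α·Naᵢ) = Kₒ + α·Naₒ → α = (0.16433·131.0 − 7.07) / (123.0 − 0.16433·8.95)
α = (21.53 − 7.07) / (123.0 − 1.471) = 14.46/121.5 = 0.119

0.119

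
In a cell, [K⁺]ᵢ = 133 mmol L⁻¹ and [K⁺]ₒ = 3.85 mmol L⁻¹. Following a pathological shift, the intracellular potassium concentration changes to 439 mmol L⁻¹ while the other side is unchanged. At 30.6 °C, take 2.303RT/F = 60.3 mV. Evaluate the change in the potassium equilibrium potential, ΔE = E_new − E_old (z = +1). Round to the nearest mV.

-31 mV

E_old = (60.3/1)·log₁₀(3.85/133) = -92.76 mV
E_new = (60.3/1)·log₁₀(3.85/439) = -124.04 mV
ΔE = -124.04 − (-92.76) = -31.27 mV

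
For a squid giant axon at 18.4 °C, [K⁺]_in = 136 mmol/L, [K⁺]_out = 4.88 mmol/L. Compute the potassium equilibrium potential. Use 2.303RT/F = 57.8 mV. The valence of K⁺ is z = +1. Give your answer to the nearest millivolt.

E = (57.8/z) · log₁₀([K⁺]_out/[K⁺]_in) with z = +1.
= (57.8/1) · log₁₀(4.88/136) = 57.80 · log₁₀(0.03588)
= 57.80 · (-1.4451) = -83.53 mV

-84 mV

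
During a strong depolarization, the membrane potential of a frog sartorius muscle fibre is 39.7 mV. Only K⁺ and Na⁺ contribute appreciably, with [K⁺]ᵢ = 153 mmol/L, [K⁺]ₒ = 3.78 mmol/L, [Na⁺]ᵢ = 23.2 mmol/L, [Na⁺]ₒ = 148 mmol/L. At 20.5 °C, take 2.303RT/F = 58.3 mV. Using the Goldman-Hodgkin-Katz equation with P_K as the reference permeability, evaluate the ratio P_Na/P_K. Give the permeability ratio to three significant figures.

Let α = P_Na/P_K. GHK: Vm = 58.3·log₁₀[(Kₒ + α·Naₒ)/(Kᵢ + α·Naᵢ)].
10^(Vm/58.3) = 10^(39.7/58.3) = 4.7969
So 4.7969·(Kᵢ + α·Naᵢ) = Kₒ + α·Naₒ → α = (4.7969·153.0 − 3.78) / (148.0 − 4.7969·23.2)
α = (733.9 − 3.78) / (148.0 − 111.3) = 730.1/36.71 = 19.89

19.9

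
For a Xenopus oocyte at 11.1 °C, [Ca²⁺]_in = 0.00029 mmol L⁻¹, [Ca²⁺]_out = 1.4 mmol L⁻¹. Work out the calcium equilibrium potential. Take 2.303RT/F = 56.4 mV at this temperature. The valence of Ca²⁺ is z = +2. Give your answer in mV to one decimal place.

E = (56.4/z) · log₁₀([Ca²⁺]_out/[Ca²⁺]_in) with z = +2.
= (56.4/2) · log₁₀(1.4/0.00029) = 28.20 · log₁₀(4828)
= 28.20 · (3.6837) = 103.88 mV

103.9 mV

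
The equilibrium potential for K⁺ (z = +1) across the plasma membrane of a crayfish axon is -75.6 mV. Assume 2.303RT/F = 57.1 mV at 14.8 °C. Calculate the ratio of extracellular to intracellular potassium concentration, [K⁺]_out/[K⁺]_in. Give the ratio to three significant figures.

0.0474

log₁₀([out]/[in]) = E·z/(57.1) = -75.6 × 1 / 57.1 = -1.3240
[out]/[in] = 10^(-1.3240) = 0.04742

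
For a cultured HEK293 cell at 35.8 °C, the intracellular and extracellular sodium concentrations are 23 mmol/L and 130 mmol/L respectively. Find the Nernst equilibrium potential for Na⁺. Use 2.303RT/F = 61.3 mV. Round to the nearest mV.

46 mV

E = (61.3/z) · log₁₀([Na⁺]_out/[Na⁺]_in) with z = +1.
= (61.3/1) · log₁₀(130/23) = 61.30 · log₁₀(5.652)
= 61.30 · (0.7522) = 46.11 mV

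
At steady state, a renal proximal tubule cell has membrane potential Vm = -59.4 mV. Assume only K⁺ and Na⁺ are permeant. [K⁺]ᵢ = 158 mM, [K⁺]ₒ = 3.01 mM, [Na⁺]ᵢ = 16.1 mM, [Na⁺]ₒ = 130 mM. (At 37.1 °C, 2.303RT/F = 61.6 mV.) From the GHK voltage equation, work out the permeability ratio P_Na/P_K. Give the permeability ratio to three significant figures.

0.110

Let α = P_Na/P_K. GHK: Vm = 61.6·log₁₀[(Kₒ + α·Naₒ)/(Kᵢ + α·Naᵢ)].
10^(Vm/61.6) = 10^(-59.4/61.6) = 0.10857
So 0.10857·(Kᵢ + α·Naᵢ) = Kₒ + α·Naₒ → α = (0.10857·158.0 − 3.01) / (130.0 − 0.10857·16.1)
α = (17.15 − 3.01) / (130.0 − 1.748) = 14.14/128.3 = 0.1103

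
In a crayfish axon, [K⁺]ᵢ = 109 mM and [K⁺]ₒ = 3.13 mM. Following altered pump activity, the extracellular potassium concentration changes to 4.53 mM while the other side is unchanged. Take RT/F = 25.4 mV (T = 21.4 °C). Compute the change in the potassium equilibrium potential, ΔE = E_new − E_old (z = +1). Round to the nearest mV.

E_old = (25.4/1)·ln(3.13/109) = -90.18 mV
E_new = (25.4/1)·ln(4.53/109) = -80.79 mV
ΔE = -80.79 − (-90.18) = 9.39 mV

9 mV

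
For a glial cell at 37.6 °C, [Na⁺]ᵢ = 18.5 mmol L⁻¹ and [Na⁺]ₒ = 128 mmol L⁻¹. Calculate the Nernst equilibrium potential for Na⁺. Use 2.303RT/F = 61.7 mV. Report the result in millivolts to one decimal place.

51.8 mV

E = (61.7/z) · log₁₀([Na⁺]_out/[Na⁺]_in) with z = +1.
= (61.7/1) · log₁₀(128/18.5) = 61.70 · log₁₀(6.919)
= 61.70 · (0.8400) = 51.83 mV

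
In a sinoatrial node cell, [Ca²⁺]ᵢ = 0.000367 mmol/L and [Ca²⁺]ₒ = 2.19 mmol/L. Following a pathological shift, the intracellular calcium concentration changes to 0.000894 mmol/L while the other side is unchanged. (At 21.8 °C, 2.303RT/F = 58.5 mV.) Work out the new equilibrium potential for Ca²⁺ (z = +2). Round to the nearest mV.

After the shift: [Ca²⁺]_out = 2.19, [Ca²⁺]_in = 0.000894 mmol/L.
E_new = (58.5/2)·log₁₀(2.19/0.000894) = 29.25 · (3.3891) = 99.13 mV

99 mV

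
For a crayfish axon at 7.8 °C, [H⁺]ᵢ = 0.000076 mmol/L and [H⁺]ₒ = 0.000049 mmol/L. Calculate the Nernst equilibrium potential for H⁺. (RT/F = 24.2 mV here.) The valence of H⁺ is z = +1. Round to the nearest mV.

-11 mV

E = (24.2/z) · ln([H⁺]_out/[H⁺]_in) with z = +1.
= (24.2/1) · ln(0.000049/0.000076) = 24.20 · ln(0.6447)
= 24.20 · (-0.4389) = -10.62 mV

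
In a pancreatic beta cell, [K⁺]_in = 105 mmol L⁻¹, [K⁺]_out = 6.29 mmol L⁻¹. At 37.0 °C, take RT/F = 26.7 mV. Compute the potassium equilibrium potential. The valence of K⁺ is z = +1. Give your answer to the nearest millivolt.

E = (26.7/z) · ln([K⁺]_out/[K⁺]_in) with z = +1.
= (26.7/1) · ln(6.29/105) = 26.70 · ln(0.0599)
= 26.70 · (-2.8150) = -75.16 mV

-75 mV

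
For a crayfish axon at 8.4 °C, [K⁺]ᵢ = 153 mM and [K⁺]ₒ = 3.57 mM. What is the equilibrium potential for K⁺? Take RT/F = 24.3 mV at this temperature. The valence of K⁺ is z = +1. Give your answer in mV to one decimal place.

E = (24.3/z) · ln([K⁺]_out/[K⁺]_in) with z = +1.
= (24.3/1) · ln(3.57/153) = 24.30 · ln(0.02333)
= 24.30 · (-3.7579) = -91.32 mV

-91.3 mV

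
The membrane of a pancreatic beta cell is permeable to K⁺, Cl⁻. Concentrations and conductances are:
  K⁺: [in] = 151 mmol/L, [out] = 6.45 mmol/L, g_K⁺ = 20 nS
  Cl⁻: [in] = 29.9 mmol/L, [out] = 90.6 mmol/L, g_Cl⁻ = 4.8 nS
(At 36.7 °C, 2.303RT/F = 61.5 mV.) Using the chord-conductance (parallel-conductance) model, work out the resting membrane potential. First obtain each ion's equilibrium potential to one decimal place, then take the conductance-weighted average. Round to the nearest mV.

-74 mV

E_K⁺ = (61.5/1)·log₁₀(6.45/151) = -84.2 mV
E_Cl⁻ = (61.5/-1)·log₁₀(90.6/29.9) = -29.6 mV
Vm = (Σ gᵢEᵢ)/(Σ gᵢ) = (20·-84.2 + 4.8·-29.6) / (20 + 4.8)
= -1826.08 / 24.8 = -73.63 mV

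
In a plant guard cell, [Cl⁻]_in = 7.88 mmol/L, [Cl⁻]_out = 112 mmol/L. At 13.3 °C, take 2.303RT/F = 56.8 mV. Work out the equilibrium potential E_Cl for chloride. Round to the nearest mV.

E = (56.8/z) · log₁₀([Cl⁻]_out/[Cl⁻]_in) with z = -1.
For an anion, dividing by z = -1 reverses the sign.
= (56.8/-1) · log₁₀(112/7.88) = -56.80 · log₁₀(14.21)
= -56.80 · (1.1527) = -65.47 mV

-65 mV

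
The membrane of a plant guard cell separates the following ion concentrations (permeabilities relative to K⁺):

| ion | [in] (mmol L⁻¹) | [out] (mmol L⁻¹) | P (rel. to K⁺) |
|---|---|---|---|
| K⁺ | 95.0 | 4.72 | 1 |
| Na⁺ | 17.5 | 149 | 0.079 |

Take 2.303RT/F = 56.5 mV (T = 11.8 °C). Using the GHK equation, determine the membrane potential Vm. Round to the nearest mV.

-43 mV

Vm = 56.5 · log₁₀[(Σ P·[cation]ₒ + Σ P·[anion]ᵢ) / (Σ P·[cation]ᵢ + Σ P·[anion]ₒ)]
Numerator = 1×4.72 + 0.079×149 = 16.49
Denominator = 1×95.0 + 0.079×17.5 = 96.38
Vm = 56.5 · log₁₀(0.1711) = 56.5 × (-0.7668) = -43.32 mV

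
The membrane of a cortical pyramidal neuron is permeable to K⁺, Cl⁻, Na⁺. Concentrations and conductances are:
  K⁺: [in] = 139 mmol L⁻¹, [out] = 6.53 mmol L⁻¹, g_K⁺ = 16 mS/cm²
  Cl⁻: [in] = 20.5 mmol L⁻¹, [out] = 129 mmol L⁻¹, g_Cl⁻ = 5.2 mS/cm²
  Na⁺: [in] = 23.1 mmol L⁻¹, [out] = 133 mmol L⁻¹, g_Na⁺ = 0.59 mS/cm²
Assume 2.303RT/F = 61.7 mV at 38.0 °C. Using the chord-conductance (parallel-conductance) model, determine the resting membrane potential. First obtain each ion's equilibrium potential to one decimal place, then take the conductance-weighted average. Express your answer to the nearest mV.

E_K⁺ = (61.7/1)·log₁₀(6.53/139) = -81.9 mV
E_Cl⁻ = (61.7/-1)·log₁₀(129/20.5) = -49.3 mV
E_Na⁺ = (61.7/1)·log₁₀(133/23.1) = 46.9 mV
Vm = (Σ gᵢEᵢ)/(Σ gᵢ) = (16·-81.9 + 5.2·-49.3 + 0.59·46.9) / (16 + 5.2 + 0.59)
= -1539.09 / 21.79 = -70.63 mV

-71 mV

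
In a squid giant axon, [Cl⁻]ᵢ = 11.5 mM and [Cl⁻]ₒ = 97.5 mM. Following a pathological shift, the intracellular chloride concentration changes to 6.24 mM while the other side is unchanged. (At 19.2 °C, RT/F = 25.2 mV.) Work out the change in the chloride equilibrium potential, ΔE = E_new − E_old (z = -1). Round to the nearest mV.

-15 mV

E_old = (25.2/-1)·ln(97.5/11.5) = -53.87 mV
E_new = (25.2/-1)·ln(97.5/6.24) = -69.27 mV
ΔE = -69.27 − (-53.87) = -15.41 mV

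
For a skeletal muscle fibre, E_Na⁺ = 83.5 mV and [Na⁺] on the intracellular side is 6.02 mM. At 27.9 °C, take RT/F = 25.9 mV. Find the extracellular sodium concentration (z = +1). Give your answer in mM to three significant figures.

151 mM

Nernst: E = (25.9/1) · ln([out]/[in]), so ln([out]/[in]) = 83.5 × 1 / 25.9 = 3.2239.
[out]/[in] = e^(3.2239) = 25.13.
[out] = 25.13 × 6.02 = 151.3 mM.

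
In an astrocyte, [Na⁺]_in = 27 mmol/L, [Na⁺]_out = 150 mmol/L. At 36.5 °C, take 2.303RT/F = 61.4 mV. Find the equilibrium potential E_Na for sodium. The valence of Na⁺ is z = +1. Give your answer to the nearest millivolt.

46 mV

E = (61.4/z) · log₁₀([Na⁺]_out/[Na⁺]_in) with z = +1.
= (61.4/1) · log₁₀(150/27) = 61.40 · log₁₀(5.556)
= 61.40 · (0.7447) = 45.73 mV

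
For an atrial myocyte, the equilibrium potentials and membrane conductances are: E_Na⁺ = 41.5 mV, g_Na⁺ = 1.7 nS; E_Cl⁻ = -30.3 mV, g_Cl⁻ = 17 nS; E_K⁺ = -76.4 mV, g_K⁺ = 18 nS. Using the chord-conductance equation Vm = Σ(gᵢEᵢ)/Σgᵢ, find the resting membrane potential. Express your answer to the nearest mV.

-50 mV

Σ gᵢEᵢ = 1.7·(41.5) + 17·(-30.3) + 18·(-76.4) = -1819.75
Σ gᵢ = 1.7 + 17 + 18 = 36.7
Vm = -1819.75 / 36.7 = -49.58 mV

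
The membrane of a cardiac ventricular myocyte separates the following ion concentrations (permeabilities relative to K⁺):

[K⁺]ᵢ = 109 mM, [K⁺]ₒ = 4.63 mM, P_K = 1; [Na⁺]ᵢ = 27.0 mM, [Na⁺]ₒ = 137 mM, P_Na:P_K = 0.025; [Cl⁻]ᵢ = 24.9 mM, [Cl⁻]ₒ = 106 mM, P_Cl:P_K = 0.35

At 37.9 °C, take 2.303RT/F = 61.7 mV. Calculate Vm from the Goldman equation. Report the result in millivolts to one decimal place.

Vm = 61.7 · log₁₀[(Σ P·[cation]ₒ + Σ P·[anion]ᵢ) / (Σ P·[cation]ᵢ + Σ P·[anion]ₒ)]
Numerator = 1×4.63 + 0.025×137 + 0.35×24.9 = 16.77
Denominator = 1×109 + 0.025×27.0 + 0.35×106 = 146.8
Vm = 61.7 · log₁₀(0.11426) = 61.7 × (-0.9421) = -58.13 mV

-58.1 mV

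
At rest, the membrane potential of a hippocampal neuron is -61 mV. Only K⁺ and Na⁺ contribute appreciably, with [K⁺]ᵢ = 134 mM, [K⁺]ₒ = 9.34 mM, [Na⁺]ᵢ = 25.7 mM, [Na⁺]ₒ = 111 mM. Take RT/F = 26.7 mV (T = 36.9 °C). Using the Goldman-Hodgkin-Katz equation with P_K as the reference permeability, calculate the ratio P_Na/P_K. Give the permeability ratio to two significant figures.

Let α = P_Na/P_K. GHK: Vm = 26.7·ln[(Kₒ + α·Naₒ)/(Kᵢ + α·Naᵢ)].
e^(Vm/26.7) = e^(-61.0/26.7) = 0.10181
So 0.10181·(Kᵢ + α·Naᵢ) = Kₒ + α·Naₒ → α = (0.10181·134.0 − 9.34) / (111.0 − 0.10181·25.7)
α = (13.64 − 9.34) / (111.0 − 2.617) = 4.303/108.4 = 0.0397

0.040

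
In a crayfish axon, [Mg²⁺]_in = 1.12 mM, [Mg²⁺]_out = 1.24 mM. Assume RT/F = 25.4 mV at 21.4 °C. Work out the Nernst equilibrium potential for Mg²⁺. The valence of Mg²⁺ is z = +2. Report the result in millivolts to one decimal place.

1.3 mV

E = (25.4/z) · ln([Mg²⁺]_out/[Mg²⁺]_in) with z = +2.
= (25.4/2) · ln(1.24/1.12) = 12.70 · ln(1.107)
= 12.70 · (0.1018) = 1.29 mV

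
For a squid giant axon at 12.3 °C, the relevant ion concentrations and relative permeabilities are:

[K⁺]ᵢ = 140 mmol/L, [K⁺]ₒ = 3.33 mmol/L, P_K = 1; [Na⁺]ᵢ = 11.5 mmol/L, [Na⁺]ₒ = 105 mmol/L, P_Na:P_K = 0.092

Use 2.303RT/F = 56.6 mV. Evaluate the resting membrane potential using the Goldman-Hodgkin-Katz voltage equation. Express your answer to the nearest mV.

Vm = 56.6 · log₁₀[(Σ P·[cation]ₒ + Σ P·[anion]ᵢ) / (Σ P·[cation]ᵢ + Σ P·[anion]ₒ)]
Numerator = 1×3.33 + 0.092×105 = 12.99
Denominator = 1×140 + 0.092×11.5 = 141.1
Vm = 56.6 · log₁₀(0.09209) = 56.6 × (-1.0358) = -58.63 mV

-59 mV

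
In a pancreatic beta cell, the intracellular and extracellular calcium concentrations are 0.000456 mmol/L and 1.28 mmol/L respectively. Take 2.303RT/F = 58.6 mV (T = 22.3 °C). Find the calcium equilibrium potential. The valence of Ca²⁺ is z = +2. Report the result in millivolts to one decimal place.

E = (58.6/z) · log₁₀([Ca²⁺]_out/[Ca²⁺]_in) with z = +2.
= (58.6/2) · log₁₀(1.28/0.000456) = 29.30 · log₁₀(2807)
= 29.30 · (3.4482) = 101.03 mV

101.0 mV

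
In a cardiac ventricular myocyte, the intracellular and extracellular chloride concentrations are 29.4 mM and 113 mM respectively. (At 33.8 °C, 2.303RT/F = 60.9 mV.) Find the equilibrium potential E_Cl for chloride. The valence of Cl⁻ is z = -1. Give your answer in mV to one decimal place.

-35.6 mV

E = (60.9/z) · log₁₀([Cl⁻]_out/[Cl⁻]_in) with z = -1.
For an anion, dividing by z = -1 reverses the sign.
= (60.9/-1) · log₁₀(113/29.4) = -60.90 · log₁₀(3.844)
= -60.90 · (0.5847) = -35.61 mV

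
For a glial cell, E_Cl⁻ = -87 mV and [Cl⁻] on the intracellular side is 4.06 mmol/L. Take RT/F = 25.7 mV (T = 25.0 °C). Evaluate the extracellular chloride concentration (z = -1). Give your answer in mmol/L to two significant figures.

Nernst: E = (25.7/-1) · ln([out]/[in]), so ln([out]/[in]) = -87.0 × -1 / 25.7 = 3.3852.
[out]/[in] = e^(3.3852) = 29.52.
[out] = 29.52 × 4.06 = 119.9 mmol/L.

120 mmol/L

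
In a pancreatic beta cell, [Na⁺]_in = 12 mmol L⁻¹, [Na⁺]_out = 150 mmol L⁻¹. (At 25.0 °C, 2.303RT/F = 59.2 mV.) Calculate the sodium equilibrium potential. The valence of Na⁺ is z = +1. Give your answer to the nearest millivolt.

65 mV

E = (59.2/z) · log₁₀([Na⁺]_out/[Na⁺]_in) with z = +1.
= (59.2/1) · log₁₀(150/12) = 59.20 · log₁₀(12.5)
= 59.20 · (1.0969) = 64.94 mV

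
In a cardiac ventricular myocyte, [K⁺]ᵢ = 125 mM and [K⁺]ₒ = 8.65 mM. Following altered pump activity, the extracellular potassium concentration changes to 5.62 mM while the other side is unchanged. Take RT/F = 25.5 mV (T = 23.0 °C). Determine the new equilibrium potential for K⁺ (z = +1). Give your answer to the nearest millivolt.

After the shift: [K⁺]_out = 5.62, [K⁺]_in = 125 mM.
E_new = (25.5/1)·ln(5.62/125) = 25.50 · (-3.1020) = -79.10 mV

-79 mV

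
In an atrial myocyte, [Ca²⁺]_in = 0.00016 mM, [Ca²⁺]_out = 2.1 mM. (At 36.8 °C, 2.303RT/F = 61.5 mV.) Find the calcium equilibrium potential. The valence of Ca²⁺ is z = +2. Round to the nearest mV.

E = (61.5/z) · log₁₀([Ca²⁺]_out/[Ca²⁺]_in) with z = +2.
= (61.5/2) · log₁₀(2.1/0.00016) = 30.75 · log₁₀(1.312e+04)
= 30.75 · (4.1181) = 126.63 mV

127 mV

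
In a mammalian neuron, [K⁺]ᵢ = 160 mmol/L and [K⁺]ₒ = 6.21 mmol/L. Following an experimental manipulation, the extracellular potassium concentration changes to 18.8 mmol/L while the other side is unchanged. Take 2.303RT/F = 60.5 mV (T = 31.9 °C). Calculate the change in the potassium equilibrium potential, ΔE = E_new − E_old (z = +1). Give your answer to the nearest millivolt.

E_old = (60.5/1)·log₁₀(6.21/160) = -85.37 mV
E_new = (60.5/1)·log₁₀(18.8/160) = -56.26 mV
ΔE = -56.26 − (-85.37) = 29.10 mV

29 mV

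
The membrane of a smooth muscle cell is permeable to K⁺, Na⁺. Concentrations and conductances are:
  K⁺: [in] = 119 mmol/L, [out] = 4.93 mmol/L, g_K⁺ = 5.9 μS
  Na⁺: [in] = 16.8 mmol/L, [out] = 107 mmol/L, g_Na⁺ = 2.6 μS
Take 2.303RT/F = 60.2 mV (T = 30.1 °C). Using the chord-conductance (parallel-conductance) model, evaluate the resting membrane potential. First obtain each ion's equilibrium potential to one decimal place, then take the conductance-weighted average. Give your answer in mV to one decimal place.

E_K⁺ = (60.2/1)·log₁₀(4.93/119) = -83.2 mV
E_Na⁺ = (60.2/1)·log₁₀(107/16.8) = 48.4 mV
Vm = (Σ gᵢEᵢ)/(Σ gᵢ) = (5.9·-83.2 + 2.6·48.4) / (5.9 + 2.6)
= -365.04 / 8.5 = -42.95 mV

-42.9 mV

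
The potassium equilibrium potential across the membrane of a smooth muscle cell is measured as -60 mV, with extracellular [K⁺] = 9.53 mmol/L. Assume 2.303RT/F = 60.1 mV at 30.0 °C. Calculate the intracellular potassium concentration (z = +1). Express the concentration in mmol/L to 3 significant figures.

94.9 mmol/L

Nernst: E = (60.1/1) · log₁₀([out]/[in]), so log₁₀([out]/[in]) = -60.0 × 1 / 60.1 = -0.9983.
[out]/[in] = 10^(-0.9983) = 0.1004.
[in] = 9.53 / 0.1004 = 94.94 mmol/L.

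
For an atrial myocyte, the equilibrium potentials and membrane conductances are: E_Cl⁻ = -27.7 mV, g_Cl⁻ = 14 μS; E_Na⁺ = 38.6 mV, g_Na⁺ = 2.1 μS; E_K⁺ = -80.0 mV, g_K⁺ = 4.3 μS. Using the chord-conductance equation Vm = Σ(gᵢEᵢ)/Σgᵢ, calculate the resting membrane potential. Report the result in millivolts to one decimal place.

-31.9 mV

Σ gᵢEᵢ = 14·(-27.7) + 2.1·(38.6) + 4.3·(-80.0) = -650.74
Σ gᵢ = 14 + 2.1 + 4.3 = 20.4
Vm = -650.74 / 20.4 = -31.90 mV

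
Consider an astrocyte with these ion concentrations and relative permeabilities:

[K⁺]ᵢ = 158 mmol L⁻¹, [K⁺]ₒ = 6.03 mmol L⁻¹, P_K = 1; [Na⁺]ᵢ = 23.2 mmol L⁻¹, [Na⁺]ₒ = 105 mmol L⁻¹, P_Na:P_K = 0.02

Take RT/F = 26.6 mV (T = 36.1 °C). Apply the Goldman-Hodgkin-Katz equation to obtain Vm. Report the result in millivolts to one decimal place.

-79.0 mV

Vm = 26.6 · ln[(Σ P·[cation]ₒ + Σ P·[anion]ᵢ) / (Σ P·[cation]ᵢ + Σ P·[anion]ₒ)]
Numerator = 1×6.03 + 0.02×105 = 8.13
Denominator = 1×158 + 0.02×23.2 = 158.5
Vm = 26.6 · ln(0.051305) = 26.6 × (-2.9700) = -79.00 mV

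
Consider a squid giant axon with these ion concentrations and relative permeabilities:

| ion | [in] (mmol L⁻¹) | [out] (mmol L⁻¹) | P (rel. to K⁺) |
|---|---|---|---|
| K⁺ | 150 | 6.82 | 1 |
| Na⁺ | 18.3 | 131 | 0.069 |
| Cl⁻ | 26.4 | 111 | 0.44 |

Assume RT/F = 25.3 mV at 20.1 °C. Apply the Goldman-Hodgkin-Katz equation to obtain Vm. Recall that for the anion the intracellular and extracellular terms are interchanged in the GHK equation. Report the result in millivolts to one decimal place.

Vm = 25.3 · ln[(Σ P·[cation]ₒ + Σ P·[anion]ᵢ) / (Σ P·[cation]ᵢ + Σ P·[anion]ₒ)]
Numerator = 1×6.82 + 0.069×131 + 0.44×26.4 = 27.48
Denominator = 1×150 + 0.069×18.3 + 0.44×111 = 200.1
Vm = 25.3 · ln(0.1373) = 25.3 × (-1.9856) = -50.23 mV

-50.2 mV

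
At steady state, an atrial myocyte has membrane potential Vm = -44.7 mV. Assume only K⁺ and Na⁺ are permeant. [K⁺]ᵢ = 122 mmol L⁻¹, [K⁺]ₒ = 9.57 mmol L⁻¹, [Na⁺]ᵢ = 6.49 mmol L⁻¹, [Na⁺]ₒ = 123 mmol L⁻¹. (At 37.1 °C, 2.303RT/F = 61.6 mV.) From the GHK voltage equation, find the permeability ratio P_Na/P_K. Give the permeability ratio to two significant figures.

0.11

Let α = P_Na/P_K. GHK: Vm = 61.6·log₁₀[(Kₒ + α·Naₒ)/(Kᵢ + α·Naᵢ)].
10^(Vm/61.6) = 10^(-44.7/61.6) = 0.18808
So 0.18808·(Kᵢ + α·Naᵢ) = Kₒ + α·Naₒ → α = (0.18808·122.0 − 9.57) / (123.0 − 0.18808·6.49)
α = (22.95 − 9.57) / (123.0 − 1.221) = 13.38/121.8 = 0.1098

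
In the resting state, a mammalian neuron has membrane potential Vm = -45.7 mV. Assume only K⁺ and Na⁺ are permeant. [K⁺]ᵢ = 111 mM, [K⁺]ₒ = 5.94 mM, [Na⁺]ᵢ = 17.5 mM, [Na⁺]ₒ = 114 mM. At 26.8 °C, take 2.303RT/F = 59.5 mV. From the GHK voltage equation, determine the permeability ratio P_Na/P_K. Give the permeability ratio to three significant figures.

0.117

Let α = P_Na/P_K. GHK: Vm = 59.5·log₁₀[(Kₒ + α·Naₒ)/(Kᵢ + α·Naᵢ)].
10^(Vm/59.5) = 10^(-45.7/59.5) = 0.17058
So 0.17058·(Kᵢ + α·Naᵢ) = Kₒ + α·Naₒ → α = (0.17058·111.0 − 5.94) / (114.0 − 0.17058·17.5)
α = (18.93 − 5.94) / (114.0 − 2.985) = 12.99/111 = 0.1171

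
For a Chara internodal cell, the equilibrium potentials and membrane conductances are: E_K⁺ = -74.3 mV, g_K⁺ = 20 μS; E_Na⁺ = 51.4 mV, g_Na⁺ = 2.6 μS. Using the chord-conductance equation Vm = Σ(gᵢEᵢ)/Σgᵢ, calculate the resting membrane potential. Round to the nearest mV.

Σ gᵢEᵢ = 20·(-74.3) + 2.6·(51.4) = -1352.36
Σ gᵢ = 20 + 2.6 = 22.6
Vm = -1352.36 / 22.6 = -59.84 mV

-60 mV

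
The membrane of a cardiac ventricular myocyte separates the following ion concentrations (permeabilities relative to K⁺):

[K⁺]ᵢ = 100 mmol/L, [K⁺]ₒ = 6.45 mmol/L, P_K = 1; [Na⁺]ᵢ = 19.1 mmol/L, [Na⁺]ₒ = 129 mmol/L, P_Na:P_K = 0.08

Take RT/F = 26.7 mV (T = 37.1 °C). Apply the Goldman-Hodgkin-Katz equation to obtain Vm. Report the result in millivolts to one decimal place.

-48.1 mV

Vm = 26.7 · ln[(Σ P·[cation]ₒ + Σ P·[anion]ᵢ) / (Σ P·[cation]ᵢ + Σ P·[anion]ₒ)]
Numerator = 1×6.45 + 0.08×129 = 16.77
Denominator = 1×100 + 0.08×19.1 = 101.5
Vm = 26.7 · ln(0.16518) = 26.7 × (-1.8007) = -48.08 mV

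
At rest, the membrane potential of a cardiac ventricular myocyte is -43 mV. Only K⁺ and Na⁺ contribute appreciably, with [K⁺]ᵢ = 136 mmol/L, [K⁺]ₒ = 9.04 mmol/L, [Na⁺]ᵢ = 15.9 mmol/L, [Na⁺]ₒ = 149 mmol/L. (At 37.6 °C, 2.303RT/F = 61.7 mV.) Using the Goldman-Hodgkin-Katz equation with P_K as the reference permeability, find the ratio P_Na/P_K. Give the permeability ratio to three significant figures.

Let α = P_Na/P_K. GHK: Vm = 61.7·log₁₀[(Kₒ + α·Naₒ)/(Kᵢ + α·Naᵢ)].
10^(Vm/61.7) = 10^(-43.0/61.7) = 0.20095
So 0.20095·(Kᵢ + α·Naᵢ) = Kₒ + α·Naₒ → α = (0.20095·136.0 − 9.04) / (149.0 − 0.20095·15.9)
α = (27.33 − 9.04) / (149.0 − 3.195) = 18.29/145.8 = 0.1254

0.125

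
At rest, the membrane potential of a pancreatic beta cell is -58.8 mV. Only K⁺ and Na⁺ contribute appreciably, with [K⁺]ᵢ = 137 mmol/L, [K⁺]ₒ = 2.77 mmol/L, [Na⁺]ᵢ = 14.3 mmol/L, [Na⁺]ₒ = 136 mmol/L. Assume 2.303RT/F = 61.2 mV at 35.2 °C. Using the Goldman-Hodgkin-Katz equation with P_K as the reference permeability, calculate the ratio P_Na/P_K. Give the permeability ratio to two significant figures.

0.091

Let α = P_Na/P_K. GHK: Vm = 61.2·log₁₀[(Kₒ + α·Naₒ)/(Kᵢ + α·Naᵢ)].
10^(Vm/61.2) = 10^(-58.8/61.2) = 0.10945
So 0.10945·(Kᵢ + α·Naᵢ) = Kₒ + α·Naₒ → α = (0.10945·137.0 − 2.77) / (136.0 − 0.10945·14.3)
α = (14.99 − 2.77) / (136.0 − 1.565) = 12.22/134.4 = 0.09093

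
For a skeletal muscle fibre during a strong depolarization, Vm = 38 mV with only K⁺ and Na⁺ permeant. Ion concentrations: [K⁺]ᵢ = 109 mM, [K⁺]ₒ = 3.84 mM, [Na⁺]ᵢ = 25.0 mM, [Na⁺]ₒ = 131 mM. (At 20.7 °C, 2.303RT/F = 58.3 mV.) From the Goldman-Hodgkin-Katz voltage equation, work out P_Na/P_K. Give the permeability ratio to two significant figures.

26

Let α = P_Na/P_K. GHK: Vm = 58.3·log₁₀[(Kₒ + α·Naₒ)/(Kᵢ + α·Naᵢ)].
10^(Vm/58.3) = 10^(38.0/58.3) = 4.4854
So 4.4854·(Kᵢ + α·Naᵢ) = Kₒ + α·Naₒ → α = (4.4854·109.0 − 3.84) / (131.0 − 4.4854·25.0)
α = (488.9 − 3.84) / (131.0 − 112.1) = 485.1/18.87 = 25.71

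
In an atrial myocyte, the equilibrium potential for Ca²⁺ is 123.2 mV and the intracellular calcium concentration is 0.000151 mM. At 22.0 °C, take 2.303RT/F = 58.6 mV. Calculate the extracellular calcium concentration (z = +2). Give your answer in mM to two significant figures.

2.4 mM

Nernst: E = (58.6/2) · log₁₀([out]/[in]), so log₁₀([out]/[in]) = 123.2 × 2 / 58.6 = 4.2048.
[out]/[in] = 10^(4.2048) = 1.602e+04.
[out] = 1.602e+04 × 0.000151 = 2.42 mM.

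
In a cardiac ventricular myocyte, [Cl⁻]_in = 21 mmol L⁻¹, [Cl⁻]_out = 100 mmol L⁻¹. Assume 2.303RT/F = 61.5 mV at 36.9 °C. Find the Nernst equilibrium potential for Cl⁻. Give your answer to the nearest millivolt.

E = (61.5/z) · log₁₀([Cl⁻]_out/[Cl⁻]_in) with z = -1.
For an anion, dividing by z = -1 reverses the sign.
= (61.5/-1) · log₁₀(100/21) = -61.50 · log₁₀(4.762)
= -61.50 · (0.6778) = -41.68 mV

-42 mV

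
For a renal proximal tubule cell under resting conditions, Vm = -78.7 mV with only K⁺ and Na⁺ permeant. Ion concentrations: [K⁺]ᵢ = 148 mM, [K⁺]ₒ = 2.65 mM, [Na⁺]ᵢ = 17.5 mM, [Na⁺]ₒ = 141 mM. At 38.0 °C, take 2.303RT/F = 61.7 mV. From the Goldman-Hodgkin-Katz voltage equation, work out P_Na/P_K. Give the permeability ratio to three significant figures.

0.0371

Let α = P_Na/P_K. GHK: Vm = 61.7·log₁₀[(Kₒ + α·Naₒ)/(Kᵢ + α·Naᵢ)].
10^(Vm/61.7) = 10^(-78.7/61.7) = 0.053024
So 0.053024·(Kᵢ + α·Naᵢ) = Kₒ + α·Naₒ → α = (0.053024·148.0 − 2.65) / (141.0 − 0.053024·17.5)
α = (7.848 − 2.65) / (141.0 − 0.9279) = 5.198/140.1 = 0.03711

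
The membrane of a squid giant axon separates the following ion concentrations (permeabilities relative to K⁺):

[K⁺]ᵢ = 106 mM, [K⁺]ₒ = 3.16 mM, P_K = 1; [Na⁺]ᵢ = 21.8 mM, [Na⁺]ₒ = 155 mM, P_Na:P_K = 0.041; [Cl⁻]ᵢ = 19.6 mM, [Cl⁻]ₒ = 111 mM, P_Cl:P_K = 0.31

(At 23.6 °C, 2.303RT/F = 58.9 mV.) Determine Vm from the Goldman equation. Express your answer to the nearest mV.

-56 mV

Vm = 58.9 · log₁₀[(Σ P·[cation]ₒ + Σ P·[anion]ᵢ) / (Σ P·[cation]ᵢ + Σ P·[anion]ₒ)]
Numerator = 1×3.16 + 0.041×155 + 0.31×19.6 = 15.59
Denominator = 1×106 + 0.041×21.8 + 0.31×111 = 141.3
Vm = 58.9 · log₁₀(0.11034) = 58.9 × (-0.9573) = -56.38 mV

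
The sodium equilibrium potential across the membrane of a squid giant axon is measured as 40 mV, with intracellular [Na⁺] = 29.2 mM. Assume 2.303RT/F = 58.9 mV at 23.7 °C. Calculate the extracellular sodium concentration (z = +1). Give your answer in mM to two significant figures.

140 mM

Nernst: E = (58.9/1) · log₁₀([out]/[in]), so log₁₀([out]/[in]) = 40.0 × 1 / 58.9 = 0.6791.
[out]/[in] = 10^(0.6791) = 4.777.
[out] = 4.777 × 29.2 = 139.5 mM.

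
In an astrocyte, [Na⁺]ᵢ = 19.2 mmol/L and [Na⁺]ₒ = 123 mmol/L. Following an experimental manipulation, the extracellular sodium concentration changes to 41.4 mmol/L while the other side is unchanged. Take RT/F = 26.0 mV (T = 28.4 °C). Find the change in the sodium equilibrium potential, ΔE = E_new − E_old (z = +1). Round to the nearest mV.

-28 mV

E_old = (26.0/1)·ln(123/19.2) = 48.29 mV
E_new = (26.0/1)·ln(41.4/19.2) = 19.98 mV
ΔE = 19.98 − (48.29) = -28.31 mV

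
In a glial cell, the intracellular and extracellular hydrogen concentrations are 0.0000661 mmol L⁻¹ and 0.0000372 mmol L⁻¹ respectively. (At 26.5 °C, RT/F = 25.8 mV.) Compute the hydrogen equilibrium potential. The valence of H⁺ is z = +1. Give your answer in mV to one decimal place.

E = (25.8/z) · ln([H⁺]_out/[H⁺]_in) with z = +1.
= (25.8/1) · ln(0.0000372/0.0000661) = 25.80 · ln(0.5628)
= 25.80 · (-0.5749) = -14.83 mV

-14.8 mV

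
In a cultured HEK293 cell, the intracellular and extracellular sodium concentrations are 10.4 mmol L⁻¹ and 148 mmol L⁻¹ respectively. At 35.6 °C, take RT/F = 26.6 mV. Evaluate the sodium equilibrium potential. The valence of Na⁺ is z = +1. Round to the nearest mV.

71 mV

E = (26.6/z) · ln([Na⁺]_out/[Na⁺]_in) with z = +1.
= (26.6/1) · ln(148/10.4) = 26.60 · ln(14.23)
= 26.60 · (2.6554) = 70.63 mV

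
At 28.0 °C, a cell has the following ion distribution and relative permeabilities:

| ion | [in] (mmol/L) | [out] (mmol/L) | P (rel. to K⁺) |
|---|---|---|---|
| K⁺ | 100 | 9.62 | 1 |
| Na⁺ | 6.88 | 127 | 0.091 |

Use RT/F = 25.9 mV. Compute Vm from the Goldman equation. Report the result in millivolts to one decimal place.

-40.4 mV

Vm = 25.9 · ln[(Σ P·[cation]ₒ + Σ P·[anion]ᵢ) / (Σ P·[cation]ᵢ + Σ P·[anion]ₒ)]
Numerator = 1×9.62 + 0.091×127 = 21.18
Denominator = 1×100 + 0.091×6.88 = 100.6
Vm = 25.9 · ln(0.21045) = 25.9 × (-1.5585) = -40.37 mV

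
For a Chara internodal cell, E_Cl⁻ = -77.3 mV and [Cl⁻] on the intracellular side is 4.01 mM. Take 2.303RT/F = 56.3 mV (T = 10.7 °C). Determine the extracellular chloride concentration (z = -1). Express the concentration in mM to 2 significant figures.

95 mM

Nernst: E = (56.3/-1) · log₁₀([out]/[in]), so log₁₀([out]/[in]) = -77.3 × -1 / 56.3 = 1.3730.
[out]/[in] = 10^(1.3730) = 23.6.
[out] = 23.6 × 4.01 = 94.66 mM.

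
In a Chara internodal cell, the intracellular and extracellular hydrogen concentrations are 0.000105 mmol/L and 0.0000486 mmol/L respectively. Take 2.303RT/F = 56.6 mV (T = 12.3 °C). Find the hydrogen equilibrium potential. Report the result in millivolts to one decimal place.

E = (56.6/z) · log₁₀([H⁺]_out/[H⁺]_in) with z = +1.
= (56.6/1) · log₁₀(0.0000486/0.000105) = 56.60 · log₁₀(0.4629)
= 56.60 · (-0.3346) = -18.94 mV

-18.9 mV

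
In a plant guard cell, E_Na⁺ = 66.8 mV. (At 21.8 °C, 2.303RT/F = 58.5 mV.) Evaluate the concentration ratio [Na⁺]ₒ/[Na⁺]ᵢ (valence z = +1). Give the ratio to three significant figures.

13.9

log₁₀([out]/[in]) = E·z/(58.5) = 66.8 × 1 / 58.5 = 1.1419
[out]/[in] = 10^(1.1419) = 13.86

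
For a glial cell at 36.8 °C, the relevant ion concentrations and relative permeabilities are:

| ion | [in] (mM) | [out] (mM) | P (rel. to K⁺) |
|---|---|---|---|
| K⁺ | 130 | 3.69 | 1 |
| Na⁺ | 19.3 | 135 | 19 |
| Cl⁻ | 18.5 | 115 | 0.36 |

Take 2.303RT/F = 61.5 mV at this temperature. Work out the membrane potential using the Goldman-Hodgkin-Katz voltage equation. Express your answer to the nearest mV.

Vm = 61.5 · log₁₀[(Σ P·[cation]ₒ + Σ P·[anion]ᵢ) / (Σ P·[cation]ᵢ + Σ P·[anion]ₒ)]
Numerator = 1×3.69 + 19×135 + 0.36×18.5 = 2575
Denominator = 1×130 + 19×19.3 + 0.36×115 = 538.1
Vm = 61.5 · log₁₀(4.786) = 61.5 × (0.6800) = 41.82 mV

42 mV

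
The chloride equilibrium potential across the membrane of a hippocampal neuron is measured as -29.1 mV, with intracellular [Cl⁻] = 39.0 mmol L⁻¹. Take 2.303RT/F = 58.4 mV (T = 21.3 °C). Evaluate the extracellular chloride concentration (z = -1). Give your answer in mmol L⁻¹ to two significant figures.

Nernst: E = (58.4/-1) · log₁₀([out]/[in]), so log₁₀([out]/[in]) = -29.1 × -1 / 58.4 = 0.4983.
[out]/[in] = 10^(0.4983) = 3.15.
[out] = 3.15 × 39.0 = 122.8 mmol L⁻¹.

120 mmol L⁻¹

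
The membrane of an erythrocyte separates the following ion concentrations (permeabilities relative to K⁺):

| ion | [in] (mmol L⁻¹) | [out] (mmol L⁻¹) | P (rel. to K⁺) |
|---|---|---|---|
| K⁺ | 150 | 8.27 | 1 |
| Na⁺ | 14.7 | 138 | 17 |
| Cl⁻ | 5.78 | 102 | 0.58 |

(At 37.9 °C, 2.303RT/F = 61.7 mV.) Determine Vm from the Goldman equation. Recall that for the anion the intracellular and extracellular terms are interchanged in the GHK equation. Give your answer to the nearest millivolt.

44 mV

Vm = 61.7 · log₁₀[(Σ P·[cation]ₒ + Σ P·[anion]ᵢ) / (Σ P·[cation]ᵢ + Σ P·[anion]ₒ)]
Numerator = 1×8.27 + 17×138 + 0.58×5.78 = 2358
Denominator = 1×150 + 17×14.7 + 0.58×102 = 459.1
Vm = 61.7 · log₁₀(5.1358) = 61.7 × (0.7106) = 43.84 mV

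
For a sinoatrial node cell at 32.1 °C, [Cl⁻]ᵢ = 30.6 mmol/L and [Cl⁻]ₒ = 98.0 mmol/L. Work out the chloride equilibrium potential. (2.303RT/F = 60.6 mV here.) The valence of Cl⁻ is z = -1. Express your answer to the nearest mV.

-31 mV

E = (60.6/z) · log₁₀([Cl⁻]_out/[Cl⁻]_in) with z = -1.
For an anion, dividing by z = -1 reverses the sign.
= (60.6/-1) · log₁₀(98.0/30.6) = -60.60 · log₁₀(3.203)
= -60.60 · (0.5055) = -30.63 mV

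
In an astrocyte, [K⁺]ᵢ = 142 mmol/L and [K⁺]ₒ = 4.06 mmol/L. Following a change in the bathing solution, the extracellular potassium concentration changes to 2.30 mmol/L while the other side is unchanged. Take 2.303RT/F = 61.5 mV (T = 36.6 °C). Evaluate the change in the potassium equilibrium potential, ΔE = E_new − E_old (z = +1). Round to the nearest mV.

E_old = (61.5/1)·log₁₀(4.06/142) = -94.94 mV
E_new = (61.5/1)·log₁₀(2.30/142) = -110.12 mV
ΔE = -110.12 − (-94.94) = -15.18 mV

-15 mV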